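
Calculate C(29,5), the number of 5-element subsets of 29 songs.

C(29,5) = 29!/(5! x 24!).

Final answer: \binom{29}{5} = 118755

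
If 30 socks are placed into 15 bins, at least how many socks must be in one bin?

By the pigeonhole principle: ceiling(30/15).

Final answer: 2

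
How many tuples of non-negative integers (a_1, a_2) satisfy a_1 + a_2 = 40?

Stars and bars with 40 stars and 1 bars:
C(40+2-1, 2-1) = C(41,1).

Final answer: C(41,1) = 41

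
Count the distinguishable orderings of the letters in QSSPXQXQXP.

Letters (P:2, Q:3, S:2, X:3). Total letters: 10.
Permutations = 10!/(3! x 3! x 2! x 2!).

Final answer: 25200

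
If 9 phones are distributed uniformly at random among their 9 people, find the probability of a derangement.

D(n) = (n-1)(D(n-1) + D(n-2)), D(0)=1, D(1)=0.
Building up: D(2)=1, D(3)=2, D(4)=9, D(5)=44, D(6)=265, D(7)=1854, D(8)=14833, D(9)=133496.
Total arrangements: 9! = 362880.
Probability = D(9)/9! = 16687/45360.

Final answer: D(9)/9! = 133496/362880 = 0.367879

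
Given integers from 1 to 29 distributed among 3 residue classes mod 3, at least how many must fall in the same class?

By pigeonhole with 29 objects and 3 categories: ceiling(29/3).

Final answer: 10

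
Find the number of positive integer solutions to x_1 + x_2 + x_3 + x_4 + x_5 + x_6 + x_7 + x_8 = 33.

Substitute x'_i = x_i - 1 (so x'_i >= 0). Then sum x'_i = 33 - 8 = 25.
Stars and bars: C(25+8-1, 8-1) = C(32,7).

Final answer: C(32,7) = 3365856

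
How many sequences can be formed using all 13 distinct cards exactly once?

The number of ways to arrange 13 distinct objects is 13!.

Final answer: 13! = 6227020800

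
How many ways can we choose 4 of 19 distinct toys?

C(19,4) = 19!/(4! x (19-4)!).

Final answer: C(19,4) = 3876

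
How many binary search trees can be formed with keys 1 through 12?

The structures are counted by the Catalan number C_n. Here n = 12.
C_n = (2n)!/(n!(n+1)!), so C_{12} = 24!/(12! x 13!) = C(24,12)/13 = 2704156/13.

Final answer: C_{12} = 208012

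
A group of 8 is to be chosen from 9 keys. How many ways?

C(9,8) = 9!/(8! x (9-8)!).

Final answer: C(9,8) = 9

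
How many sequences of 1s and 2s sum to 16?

Let f(n) be the number of climbs. Removing the last move (1 or 2 steps) gives f(n) = f(n-1) + f(n-2); base cases f(1)=1, f(2)=2.
Building up term by term: f(1)=1, f(2)=2, f(3)=3, f(4)=5, f(5)=8, f(6)=13, f(7)=21, f(8)=34, f(9)=55, f(10)=89, f(11)=144, f(12)=233, f(13)=377, f(14)=610, f(15)=987, f(16)=1597.

Final answer: 1597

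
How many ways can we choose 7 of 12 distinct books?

C(12,7) = 12!/(7! x (12-7)!).

Final answer: C(12,7) = 792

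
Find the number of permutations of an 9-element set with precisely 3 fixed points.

Choose which 3 elements are fixed: C(9,3) = 84.
Derange the remaining 6 using D(j) = (j-1)(D(j-1) + D(j-2)), D(0)=1, D(1)=0: D(2)=1, D(3)=2, D(4)=9, D(5)=44, D(6)=265.
Total: 84 x 265.

Final answer: C(9,3) D(6) = 22260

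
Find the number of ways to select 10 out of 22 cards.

C(22,10) = 22!/(10! x 12!).

Final answer: \binom{22}{10} = 646646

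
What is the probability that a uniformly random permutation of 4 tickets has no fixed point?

Derangements satisfy D(n) = (n-1)(D(n-1) + D(n-2)), starting from D(0)=1, D(1)=0.
Building up: D(2)=1, D(3)=2, D(4)=9.
Total arrangements: 4! = 24.
Probability = D(4)/4! = 3/8.

Final answer: D(4)/4! = 9/24 = 0.375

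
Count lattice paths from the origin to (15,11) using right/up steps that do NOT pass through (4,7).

Total paths to (15,11): C(26,11) = 7726160.
Paths through (4,7): C(11,7) x C(15,4) = 450450.
Avoiding (4,7): 7726160 - 450450.

Final answer: 7275710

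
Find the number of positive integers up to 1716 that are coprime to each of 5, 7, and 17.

|div by 5|=343, |div by 7|=245, |div by 17|=100.
|div by 5&7|=49, |div by 5&17|=20, |div by 7&17|=14, |div by all|=2.
By inclusion-exclusion, divisible by at least one: 343+245+100-49-20-14+2 = 607.
Not divisible by any: 1716 - 607.

Final answer: 1109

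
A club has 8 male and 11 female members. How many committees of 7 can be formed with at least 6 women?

Sum over valid woman counts:
C(11,6)C(8,1) = 3696
C(11,7)C(8,0) = 330
Total: 3696 + 330.

Final answer: 4026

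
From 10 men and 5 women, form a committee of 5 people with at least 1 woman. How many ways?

Sum over valid woman counts:
C(5,1)C(10,4) = 1050
C(5,2)C(10,3) = 1200
C(5,3)C(10,2) = 450
C(5,4)C(10,1) = 50
C(5,5)C(10,0) = 1
Total: 1050 + 1200 + 450 + 50 + 1.

Final answer: 2751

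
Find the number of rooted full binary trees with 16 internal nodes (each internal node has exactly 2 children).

The structures are counted by the Catalan number C_n. Here n = 16.
Using C_0 = 1 and C_(k+1) = C_k x 2(2k+1)/(k+2), build up term by term: C_1=1, C_2=2, C_3=5, C_4=14, C_5=42, C_6=132, C_7=429, C_8=1430, C_9=4862, C_10=16796, C_11=58786, C_12=208012, C_13=742900, C_14=2674440, C_15=9694845, C_16=35357670.

Final answer: C_{16} = 35357670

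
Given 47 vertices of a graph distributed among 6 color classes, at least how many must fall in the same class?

By pigeonhole with 47 objects and 6 categories: ceiling(47/6).

Final answer: 8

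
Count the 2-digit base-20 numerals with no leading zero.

In base 20, the leading digit has 19 choices (1..19); each of the remaining 1 digits has 20 choices.
Total: 19 x 20^1.

Final answer: 380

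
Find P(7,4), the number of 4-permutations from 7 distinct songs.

P(7,4) = 7!/(7-4)! = 7!/3!.

Final answer: P(7,4) = 840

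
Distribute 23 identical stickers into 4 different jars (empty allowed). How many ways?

Stars and bars: C(n+k-1, k-1) = C(26,3).

Final answer: C(26,3) = 2600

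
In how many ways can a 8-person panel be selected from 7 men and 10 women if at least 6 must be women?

Sum over valid woman counts:
C(10,6)C(7,2) = 4410
C(10,7)C(7,1) = 840
C(10,8)C(7,0) = 45
Total: 4410 + 840 + 45.

Final answer: 5295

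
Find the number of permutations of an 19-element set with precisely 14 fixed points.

Choose which 14 elements are fixed: C(19,14) = 11628.
Derange the remaining 5 using D(j) = (j-1)(D(j-1) + D(j-2)), D(0)=1, D(1)=0: D(2)=1, D(3)=2, D(4)=9, D(5)=44.
Total: 11628 x 44.

Final answer: C(19,14) D(5) = 511632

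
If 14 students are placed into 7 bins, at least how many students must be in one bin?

By the pigeonhole principle: ceiling(14/7).

Final answer: 2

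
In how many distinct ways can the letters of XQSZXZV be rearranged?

Letters (Q:1, S:1, V:1, X:2, Z:2). Total letters: 7.
Permutations = 7!/(2! x 2!).

Final answer: 1260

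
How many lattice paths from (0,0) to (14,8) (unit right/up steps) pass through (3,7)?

Paths (0,0)->(3,7): C(10,7) = 120.
Paths (3,7)->(14,8): C(12,1) = 12.
By multiplication principle: 120 x 12.

Final answer: 1440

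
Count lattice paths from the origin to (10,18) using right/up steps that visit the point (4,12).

Paths (0,0)->(4,12): C(16,12) = 1820.
Paths (4,12)->(10,18): C(12,6) = 924.
By multiplication principle: 1820 x 924.

Final answer: 1681680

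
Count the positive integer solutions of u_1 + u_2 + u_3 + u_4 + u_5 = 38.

Substitute u'_i = u_i - 1 (so u'_i >= 0). Then sum u'_i = 38 - 5 = 33.
Stars and bars: C(33+5-1, 5-1) = C(37,4).

Final answer: C(37,4) = 66045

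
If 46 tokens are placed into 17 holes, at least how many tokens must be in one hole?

By the pigeonhole principle: ceiling(46/17).

Final answer: 3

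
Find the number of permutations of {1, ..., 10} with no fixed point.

Derangements satisfy D(n) = (n-1)(D(n-1) + D(n-2)), starting from D(0)=1, D(1)=0.
D(2) = 1 x (0 + 1) = 1
D(3) = 2 x (1 + 0) = 2
D(4) = 3 x (2 + 1) = 9
D(5) = 4 x (9 + 2) = 44
D(6) = 5 x (44 + 9) = 265
D(7) = 6 x (265 + 44) = 1854
D(8) = 7 x (1854 + 265) = 14833
D(9) = 8 x (14833 + 1854) = 133496
D(10) = 9 x (D(9) + D(8)) = 9 x (133496 + 14833)

Final answer: D(10) = 1334961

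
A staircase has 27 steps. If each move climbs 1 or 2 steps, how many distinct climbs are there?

Let f(n) count the ways. The last step is size 1 or 2, so f(n) = f(n-1) + f(n-2) with f(1)=1, f(2)=2.
Computing successive values: f(1)=1, f(2)=2, f(3)=3, f(4)=5, f(5)=8, f(6)=13, f(7)=21, f(8)=34, f(9)=55, f(10)=89, f(11)=144, f(12)=233, f(13)=377, f(14)=610, f(15)=987, f(16)=1597, f(17)=2584, f(18)=4181, f(19)=6765, f(20)=10946, f(21)=17711, f(22)=28657, f(23)=46368, f(24)=75025, f(25)=121393, f(26)=196418, f(27)=317811.

Final answer: 317811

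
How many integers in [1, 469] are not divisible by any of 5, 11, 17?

|div by 5|=93, |div by 11|=42, |div by 17|=27.
|div by 5&11|=8, |div by 5&17|=5, |div by 11&17|=2, |div by all|=0.
By inclusion-exclusion, divisible by at least one: 93+42+27-8-5-2+0 = 147.
Not divisible by any: 469 - 147.

Final answer: 322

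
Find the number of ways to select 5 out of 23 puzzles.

C(23,5) = 23!/(5! x (23-5)!).

Final answer: C(23,5) = 33649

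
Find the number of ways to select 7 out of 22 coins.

C(22,7) = 22!/(7! x (22-7)!).

Final answer: C(22,7) = 170544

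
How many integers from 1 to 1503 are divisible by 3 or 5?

Multiples of 3: 501. Multiples of 5: 300. Of both (lcm=15): 100.
By inclusion-exclusion: 501 + 300 - 100.

Final answer: 701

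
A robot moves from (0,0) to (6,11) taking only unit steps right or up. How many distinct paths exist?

Each path has 6 right steps and 11 up steps in some order (17 steps total).
Choose which 11 of the 17 steps are up: C(17,11).

Final answer: C(17,11) = 12376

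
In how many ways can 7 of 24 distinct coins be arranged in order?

P(24,7) = 24!/(24-7)! = 24!/17!.

Final answer: P(24,7) = 1744364160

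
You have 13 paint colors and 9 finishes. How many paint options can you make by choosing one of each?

By the multiplication principle: 13 x 9.

Final answer: 117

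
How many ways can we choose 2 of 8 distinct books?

C(8,2) = 8!/(2! x (8-2)!).

Final answer: C(8,2) = 28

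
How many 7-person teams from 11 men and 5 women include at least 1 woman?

Sum over valid woman counts:
C(5,1)C(11,6) = 2310
C(5,2)C(11,5) = 4620
C(5,3)C(11,4) = 3300
C(5,4)C(11,3) = 825
C(5,5)C(11,2) = 55
Total: 2310 + 4620 + 3300 + 825 + 55.

Final answer: 11110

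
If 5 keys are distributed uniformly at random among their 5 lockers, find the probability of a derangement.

Derangements satisfy D(n) = (n-1)(D(n-1) + D(n-2)), starting from D(0)=1, D(1)=0.
Building up: D(2)=1, D(3)=2, D(4)=9, D(5)=44.
Total arrangements: 5! = 120.
Probability = D(5)/5! = 11/30.

Final answer: D(5)/5! = 44/120 = 0.366667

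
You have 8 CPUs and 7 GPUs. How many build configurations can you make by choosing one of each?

By the multiplication principle: 8 x 7.

Final answer: 56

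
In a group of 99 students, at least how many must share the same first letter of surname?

There are 26 possible values for first letter of surname. With 99 students and 26 categories, by pigeonhole: ceiling(99/26).

Final answer: 4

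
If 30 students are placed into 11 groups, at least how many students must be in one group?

By the pigeonhole principle: ceiling(30/11).

Final answer: 3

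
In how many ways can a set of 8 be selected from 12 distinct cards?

C(12,8) = 12!/(8! x (12-8)!).

Final answer: C(12,8) = 495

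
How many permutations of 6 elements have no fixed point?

Use the recurrence D(n) = (n-1)(D(n-1) + D(n-2)) with D(0)=1, D(1)=0.
Building up: D(2)=1, D(3)=2, D(4)=9, D(5)=44.
D(6) = 5 x (D(5) + D(4)) = 5 x (44 + 9).

Final answer: D(6) = 265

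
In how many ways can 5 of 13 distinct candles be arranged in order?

P(13,5) = 13!/(13-5)! = 13!/8!.

Final answer: P(13,5) = 154440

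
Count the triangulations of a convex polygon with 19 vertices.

This is a standard Catalan-number count: the answer is C_n. Here n = 19 - 2 = 17.
C_n = C(2n,n) - C(2n,n+1), so C_{17} = C(34,17) - C(34,18) = 2333606220 - 2203961430.

Final answer: C_{17} = 129644790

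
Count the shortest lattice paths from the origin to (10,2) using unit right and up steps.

Each path has 10 right steps and 2 up steps in some order (12 steps total).
Choose which 2 of the 12 steps are up: C(12,2).

Final answer: C(12,2) = 66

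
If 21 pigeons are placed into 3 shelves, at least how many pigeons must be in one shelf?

By the pigeonhole principle: ceiling(21/3).

Final answer: 7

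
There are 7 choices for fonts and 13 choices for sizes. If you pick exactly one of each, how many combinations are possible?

By the multiplication principle: 7 x 13.

Final answer: 91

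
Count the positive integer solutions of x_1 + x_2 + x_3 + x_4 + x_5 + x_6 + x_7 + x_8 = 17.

Substitute x'_i = x_i - 1 (so x'_i >= 0). Then sum x'_i = 17 - 8 = 9.
Stars and bars: C(9+8-1, 8-1) = C(16,7).

Final answer: C(16,7) = 11440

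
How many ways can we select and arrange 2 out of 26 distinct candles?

P(26,2) = 26!/(26-2)! = 26!/24!.

Final answer: P(26,2) = 650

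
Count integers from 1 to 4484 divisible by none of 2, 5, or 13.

|div by 2|=2242, |div by 5|=896, |div by 13|=344.
|div by 2&5|=448, |div by 2&13|=172, |div by 5&13|=68, |div by all|=34.
By inclusion-exclusion, divisible by at least one: 2242+896+344-448-172-68+34 = 2828.
Not divisible by any: 4484 - 2828.

Final answer: 1656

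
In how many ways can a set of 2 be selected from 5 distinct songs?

C(5,2) = 5!/(2! x (5-2)!).

Final answer: C(5,2) = 10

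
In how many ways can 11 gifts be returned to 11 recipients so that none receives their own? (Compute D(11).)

Derangements satisfy D(n) = (n-1)(D(n-1) + D(n-2)), starting from D(0)=1, D(1)=0.
D(2) = 1 x (0 + 1) = 1
D(3) = 2 x (1 + 0) = 2
D(4) = 3 x (2 + 1) = 9
D(5) = 4 x (9 + 2) = 44
D(6) = 5 x (44 + 9) = 265
D(7) = 6 x (265 + 44) = 1854
D(8) = 7 x (1854 + 265) = 14833
D(9) = 8 x (14833 + 1854) = 133496
D(10) = 9 x (133496 + 14833) = 1334961
D(11) = 10 x (D(10) + D(9)) = 10 x (1334961 + 133496)

Final answer: D(11) = 14684570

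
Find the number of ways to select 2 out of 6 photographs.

C(6,2) = 6!/(2! x (6-2)!).

Final answer: C(6,2) = 15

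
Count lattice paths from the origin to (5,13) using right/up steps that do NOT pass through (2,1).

Total paths to (5,13): C(18,13) = 8568.
Paths through (2,1): C(3,1) x C(15,12) = 1365.
Avoiding (2,1): 8568 - 1365.

Final answer: 7203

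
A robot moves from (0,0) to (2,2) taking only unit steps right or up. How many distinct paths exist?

Each path has 2 right steps and 2 up steps in some order (4 steps total).
Choose which 2 of the 4 steps are up: C(4,2).

Final answer: C(4,2) = 6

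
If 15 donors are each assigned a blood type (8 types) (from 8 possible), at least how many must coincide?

There are 8 possible values for blood type (8 types). With 15 donors and 8 categories, by pigeonhole: ceiling(15/8).

Final answer: 2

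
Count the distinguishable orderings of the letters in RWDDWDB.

Letters (B:1, D:3, R:1, W:2). Total letters: 7.
Permutations = 7!/(3! x 2!).

Final answer: 420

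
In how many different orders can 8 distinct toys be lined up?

The number of ways to arrange 8 distinct objects is 8!.

Final answer: 8! = 40320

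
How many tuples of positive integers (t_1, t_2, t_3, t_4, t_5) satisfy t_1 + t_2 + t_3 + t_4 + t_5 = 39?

Substitute t'_i = t_i - 1 (so t'_i >= 0). Then sum t'_i = 39 - 5 = 34.
Stars and bars: C(34+5-1, 5-1) = C(38,4).

Final answer: C(38,4) = 73815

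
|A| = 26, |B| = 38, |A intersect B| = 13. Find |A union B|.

|A union B| = |A| + |B| - |A intersect B| = 26 + 38 - 13.

Final answer: 51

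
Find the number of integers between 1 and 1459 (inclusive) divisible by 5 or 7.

Multiples of 5: 291. Multiples of 7: 208. Of both (lcm=35): 41.
By inclusion-exclusion: 291 + 208 - 41.

Final answer: 458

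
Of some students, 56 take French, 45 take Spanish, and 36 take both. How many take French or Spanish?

|A union B| = |A| + |B| - |A intersect B| = 56 + 45 - 36.

Final answer: 65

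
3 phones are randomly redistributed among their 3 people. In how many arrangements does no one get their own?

Use the recurrence D(n) = (n-1)(D(n-1) + D(n-2)) with D(0)=1, D(1)=0.
D(2) = 1 x (0 + 1) = 1
D(3) = 2 x (D(2) + D(1)) = 2 x (1 + 0)

Final answer: D(3) = 2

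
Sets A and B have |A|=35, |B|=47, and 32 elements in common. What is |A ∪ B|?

|A union B| = |A| + |B| - |A intersect B| = 35 + 47 - 32.

Final answer: 50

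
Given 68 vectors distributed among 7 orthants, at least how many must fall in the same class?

By pigeonhole with 68 objects and 7 categories: ceiling(68/7).

Final answer: 10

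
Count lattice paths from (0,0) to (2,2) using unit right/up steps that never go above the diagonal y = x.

Total monotonic paths to (2,2): C(4,2) = 6.
A path is bad iff it touches y = x + 1; reflecting its initial segment maps bad paths bijectively onto all paths to (1,3), of which there are C(4,3) = 4.
Valid Dyck paths: 6 - 4.
(These counts are the Catalan numbers.)

Final answer: C_{2} = 2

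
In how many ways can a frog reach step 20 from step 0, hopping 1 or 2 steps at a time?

Condition on the final move: it is a 1-step (f(n-1) ways to get there) or a 2-step (f(n-2) ways), so f(n) = f(n-1) + f(n-2), with f(1)=1, f(2)=2.
Building up term by term: f(1)=1, f(2)=2, f(3)=3, f(4)=5, f(5)=8, f(6)=13, f(7)=21, f(8)=34, f(9)=55, f(10)=89, f(11)=144, f(12)=233, f(13)=377, f(14)=610, f(15)=987, f(16)=1597, f(17)=2584, f(18)=4181, f(19)=6765, f(20)=10946.

Final answer: 10946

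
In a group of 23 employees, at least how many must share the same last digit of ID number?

There are 10 possible values for last digit of ID number. With 23 employees and 10 categories, by pigeonhole: ceiling(23/10).

Final answer: 3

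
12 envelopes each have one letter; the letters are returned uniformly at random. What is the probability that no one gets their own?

Derangements satisfy D(n) = (n-1)(D(n-1) + D(n-2)), starting from D(0)=1, D(1)=0.
Building up: D(2)=1, D(3)=2, D(4)=9, D(5)=44, D(6)=265, D(7)=1854, D(8)=14833, D(9)=133496, D(10)=1334961, D(11)=14684570, D(12)=176214841.
Total arrangements: 12! = 479001600.
Probability = D(12)/12! = 16019531/43545600.

Final answer: D(12)/12! = 176214841/479001600 = 0.367879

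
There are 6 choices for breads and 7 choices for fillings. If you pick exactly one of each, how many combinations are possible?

By the multiplication principle: 6 x 7.

Final answer: 42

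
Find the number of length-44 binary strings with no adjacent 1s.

A valid string ends in 0 (append to any length-(n-1) valid string) or in 01 (append to any length-(n-2) valid string), so a(n) = a(n-1) + a(n-2) with a(1)=2, a(2)=3.
Building up term by term: a(1)=2, a(2)=3, a(3)=5, a(4)=8, a(5)=13, a(6)=21, a(7)=34, a(8)=55, a(9)=89, a(10)=144, a(11)=233, a(12)=377, a(13)=610, a(14)=987, a(15)=1597, a(16)=2584, a(17)=4181, a(18)=6765, a(19)=10946, a(20)=17711, a(21)=28657, a(22)=46368, a(23)=75025, a(24)=121393, a(25)=196418, a(26)=317811, a(27)=514229, a(28)=832040, a(29)=1346269, a(30)=2178309, a(31)=3524578, a(32)=5702887, a(33)=9227465, a(34)=14930352, a(35)=24157817, a(36)=39088169, a(37)=63245986, a(38)=102334155, a(39)=165580141, a(40)=267914296, a(41)=433494437, a(42)=701408733, a(43)=1134903170, a(44)=1836311903.

Final answer: 1836311903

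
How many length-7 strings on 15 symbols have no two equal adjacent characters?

Let g(n) count such strings. g(1) = 15, and each valid string of length n-1 extends in 14 ways (any symbol but the last), so g(n) = 14 g(n-1).
Total: g(7) = 15 x 14^6.

Final answer: 15 x 14^{6} = 112943040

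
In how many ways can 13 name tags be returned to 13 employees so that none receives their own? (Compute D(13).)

Use the recurrence D(n) = (n-1)(D(n-1) + D(n-2)) with D(0)=1, D(1)=0.
D(2) = 1 x (0 + 1) = 1
D(3) = 2 x (1 + 0) = 2
D(4) = 3 x (2 + 1) = 9
D(5) = 4 x (9 + 2) = 44
D(6) = 5 x (44 + 9) = 265
D(7) = 6 x (265 + 44) = 1854
D(8) = 7 x (1854 + 265) = 14833
D(9) = 8 x (14833 + 1854) = 133496
D(10) = 9 x (133496 + 14833) = 1334961
D(11) = 10 x (1334961 + 133496) = 14684570
D(12) = 11 x (14684570 + 1334961) = 176214841
D(13) = 12 x (D(12) + D(11)) = 12 x (176214841 + 14684570)

Final answer: D(13) = 2290792932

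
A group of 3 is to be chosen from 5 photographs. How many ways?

C(5,3) = 5!/(3! x (5-3)!).

Final answer: C(5,3) = 10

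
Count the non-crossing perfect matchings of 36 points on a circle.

This is counted by the nth Catalan number C_n. Here n = 36/2 = 18.
C_n = C(2n,n) - C(2n,n+1), so C_{18} = C(36,18) - C(36,19) = 9075135300 - 8597496600.

Final answer: C_{18} = 477638700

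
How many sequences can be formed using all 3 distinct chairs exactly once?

The number of ways to arrange 3 distinct objects is 3!.

Final answer: 3! = 6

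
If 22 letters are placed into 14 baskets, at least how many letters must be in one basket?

By the pigeonhole principle: ceiling(22/14).

Final answer: 2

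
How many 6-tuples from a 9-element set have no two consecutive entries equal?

First character: 9 choices. Each subsequent: 8 choices (must differ from the previous one).
Total: 9 x 8^5.

Final answer: 9 x 8^{5} = 294912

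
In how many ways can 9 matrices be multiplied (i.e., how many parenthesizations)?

This is counted by the nth Catalan number C_n. Here n = 9 - 1 = 8.
C_n = C(2n,n) - C(2n,n+1), so C_{8} = C(16,8) - C(16,9) = 12870 - 11440.

Final answer: C_{8} = 1430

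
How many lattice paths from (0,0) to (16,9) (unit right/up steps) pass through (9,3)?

Paths (0,0)->(9,3): C(12,3) = 220.
Paths (9,3)->(16,9): C(13,6) = 1716.
By multiplication principle: 220 x 1716.

Final answer: 377520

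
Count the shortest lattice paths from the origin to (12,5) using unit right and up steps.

Each path has 12 right steps and 5 up steps in some order (17 steps total).
Choose which 5 of the 17 steps are up: C(17,5).

Final answer: C(17,5) = 6188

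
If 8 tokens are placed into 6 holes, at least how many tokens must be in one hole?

By the pigeonhole principle: ceiling(8/6).

Final answer: 2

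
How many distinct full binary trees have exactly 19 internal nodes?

The structures are counted by the Catalan number C_n. Here n = 19.
C_n = C(2n,n) - C(2n,n+1), so C_{19} = C(38,19) - C(38,20) = 35345263800 - 33578000610.

Final answer: C_{19} = 1767263190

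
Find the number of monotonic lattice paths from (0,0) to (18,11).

Each path has 18 right steps and 11 up steps in some order (29 steps total).
Choose which 11 of the 29 steps are up: C(29,11).

Final answer: C(29,11) = 34597290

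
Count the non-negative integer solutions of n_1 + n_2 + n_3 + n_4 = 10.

Stars and bars with 10 stars and 3 bars:
C(10+4-1, 4-1) = C(13,3).

Final answer: C(13,3) = 286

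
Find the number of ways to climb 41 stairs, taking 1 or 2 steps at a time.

Condition on the final move: it is a 1-step (f(n-1) ways to get there) or a 2-step (f(n-2) ways), so f(n) = f(n-1) + f(n-2), with f(1)=1, f(2)=2.
Computing successive values: f(1)=1, f(2)=2, f(3)=3, f(4)=5, f(5)=8, f(6)=13, f(7)=21, f(8)=34, f(9)=55, f(10)=89, f(11)=144, f(12)=233, f(13)=377, f(14)=610, f(15)=987, f(16)=1597, f(17)=2584, f(18)=4181, f(19)=6765, f(20)=10946, f(21)=17711, f(22)=28657, f(23)=46368, f(24)=75025, f(25)=121393, f(26)=196418, f(27)=317811, f(28)=514229, f(29)=832040, f(30)=1346269, f(31)=2178309, f(32)=3524578, f(33)=5702887, f(34)=9227465, f(35)=14930352, f(36)=24157817, f(37)=39088169, f(38)=63245986, f(39)=102334155, f(40)=165580141, f(41)=267914296.

Final answer: 267914296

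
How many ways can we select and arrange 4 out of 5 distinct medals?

P(5,4) = 5!/(5-4)! = 5!/1!.

Final answer: P(5,4) = 120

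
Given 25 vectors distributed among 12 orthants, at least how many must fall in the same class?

By pigeonhole with 25 objects and 12 categories: ceiling(25/12).

Final answer: 3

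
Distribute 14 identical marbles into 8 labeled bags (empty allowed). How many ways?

Stars and bars: C(n+k-1, k-1) = C(21,7).

Final answer: C(21,7) = 116280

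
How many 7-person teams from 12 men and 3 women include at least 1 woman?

Sum over valid woman counts:
C(3,1)C(12,6) = 2772
C(3,2)C(12,5) = 2376
C(3,3)C(12,4) = 495
Total: 2772 + 2376 + 495.

Final answer: 5643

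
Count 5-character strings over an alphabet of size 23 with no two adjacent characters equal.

First character: 23 choices. Each subsequent: 22 choices (must differ from the previous one).
Total: 23 x 22^4.

Final answer: 23 x 22^{4} = 5387888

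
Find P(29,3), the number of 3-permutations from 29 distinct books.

P(29,3) = 29!/(29-3)! = 29!/26!.

Final answer: P(29,3) = 21924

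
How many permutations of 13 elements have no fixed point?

Use the recurrence D(n) = (n-1)(D(n-1) + D(n-2)) with D(0)=1, D(1)=0.
D(2) = 1 x (0 + 1) = 1
D(3) = 2 x (1 + 0) = 2
D(4) = 3 x (2 + 1) = 9
D(5) = 4 x (9 + 2) = 44
D(6) = 5 x (44 + 9) = 265
D(7) = 6 x (265 + 44) = 1854
D(8) = 7 x (1854 + 265) = 14833
D(9) = 8 x (14833 + 1854) = 133496
D(10) = 9 x (133496 + 14833) = 1334961
D(11) = 10 x (1334961 + 133496) = 14684570
D(12) = 11 x (14684570 + 1334961) = 176214841
D(13) = 12 x (D(12) + D(11)) = 12 x (176214841 + 14684570)

Final answer: D(13) = 2290792932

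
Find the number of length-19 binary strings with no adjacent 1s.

A valid string ends in 0 (append to any length-(n-1) valid string) or in 01 (append to any length-(n-2) valid string), so a(n) = a(n-1) + a(n-2) with a(1)=2, a(2)=3.
Computing successive values: a(1)=2, a(2)=3, a(3)=5, a(4)=8, a(5)=13, a(6)=21, a(7)=34, a(8)=55, a(9)=89, a(10)=144, a(11)=233, a(12)=377, a(13)=610, a(14)=987, a(15)=1597, a(16)=2584, a(17)=4181, a(18)=6765, a(19)=10946.

Final answer: 10946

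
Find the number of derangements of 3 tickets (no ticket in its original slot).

Use the recurrence D(n) = (n-1)(D(n-1) + D(n-2)) with D(0)=1, D(1)=0.
D(2) = 1 x (0 + 1) = 1
D(3) = 2 x (D(2) + D(1)) = 2 x (1 + 0)

Final answer: D(3) = 2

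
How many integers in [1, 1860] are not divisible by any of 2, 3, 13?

|div by 2|=930, |div by 3|=620, |div by 13|=143.
|div by 2&3|=310, |div by 2&13|=71, |div by 3&13|=47, |div by all|=23.
By inclusion-exclusion, divisible by at least one: 930+620+143-310-71-47+23 = 1288.
Not divisible by any: 1860 - 1288.

Final answer: 572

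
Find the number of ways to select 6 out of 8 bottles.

C(8,6) = 8!/(6! x (8-6)!).

Final answer: C(8,6) = 28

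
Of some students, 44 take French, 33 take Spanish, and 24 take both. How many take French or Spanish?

|A union B| = |A| + |B| - |A intersect B| = 44 + 33 - 24.

Final answer: 53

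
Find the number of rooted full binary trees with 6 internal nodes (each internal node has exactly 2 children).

This is a standard Catalan-number count: the answer is C_n. Here n = 6.
C_n = C(2n,n) - C(2n,n+1), so C_{6} = C(12,6) - C(12,7) = 924 - 792.

Final answer: C_{6} = 132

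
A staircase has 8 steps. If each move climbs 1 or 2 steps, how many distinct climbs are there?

Condition on the final move: it is a 1-step (f(n-1) ways to get there) or a 2-step (f(n-2) ways), so f(n) = f(n-1) + f(n-2), with f(1)=1, f(2)=2.
Iterating the recurrence: f(1)=1, f(2)=2, f(3)=3, f(4)=5, f(5)=8, f(6)=13, f(7)=21, f(8)=34.

Final answer: 34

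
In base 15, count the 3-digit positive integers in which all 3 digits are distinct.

First digit: 14 (nonzero). Second: 14 (not first). Third: 13, etc.
Total: 14 x 14 x 13.

Final answer: 2548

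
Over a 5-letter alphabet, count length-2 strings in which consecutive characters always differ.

First character: 5 choices. Each subsequent: 4 choices (must differ from the previous one).
Total: 5 x 4^1.

Final answer: 5 x 4^{1} = 20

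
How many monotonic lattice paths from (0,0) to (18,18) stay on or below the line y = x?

Total monotonic paths to (18,18): C(36,18) = 9075135300.
By the reflection principle, paths that go above the diagonal number C(36,19) = 8597496600.
Valid Dyck paths: 9075135300 - 8597496600.
(This is the Catalan number C_{18}.)

Final answer: C_{18} = 477638700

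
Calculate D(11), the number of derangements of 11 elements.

D(n) = (n-1)(D(n-1) + D(n-2)), D(0)=1, D(1)=0.
Building up: D(2)=1, D(3)=2, D(4)=9, D(5)=44, D(6)=265, D(7)=1854, D(8)=14833, D(9)=133496, D(10)=1334961.
D(11) = 10 x (D(10) + D(9)) = 10 x (1334961 + 133496).

Final answer: D(11) = 14684570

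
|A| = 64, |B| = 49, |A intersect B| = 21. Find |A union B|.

|A union B| = |A| + |B| - |A intersect B| = 64 + 49 - 21.

Final answer: 92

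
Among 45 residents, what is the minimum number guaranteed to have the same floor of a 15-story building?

There are 15 possible values for floor of a 15-story building. With 45 residents and 15 categories, by pigeonhole: ceiling(45/15).

Final answer: 3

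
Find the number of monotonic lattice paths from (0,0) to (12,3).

Each path has 12 right steps and 3 up steps in some order (15 steps total).
Choose which 3 of the 15 steps are up: C(15,3).

Final answer: C(15,3) = 455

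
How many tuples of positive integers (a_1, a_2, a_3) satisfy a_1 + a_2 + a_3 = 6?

Substitute a'_i = a_i - 1 (so a'_i >= 0). Then sum a'_i = 6 - 3 = 3.
Stars and bars: C(3+3-1, 3-1) = C(5,2).

Final answer: C(5,2) = 10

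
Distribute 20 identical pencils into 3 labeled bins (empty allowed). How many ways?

Stars and bars: C(n+k-1, k-1) = C(22,2).

Final answer: C(22,2) = 231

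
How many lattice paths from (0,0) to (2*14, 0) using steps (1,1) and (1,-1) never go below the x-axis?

Total monotonic paths to (14,14): C(28,14) = 40116600.
A path is bad iff it touches y = x + 1; reflecting its initial segment maps bad paths bijectively onto all paths to (13,15), of which there are C(28,15) = 37442160.
Valid Dyck paths: 40116600 - 37442160.
(These counts are the Catalan numbers.)

Final answer: C_{14} = 2674440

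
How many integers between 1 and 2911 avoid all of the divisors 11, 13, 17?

|div by 11|=264, |div by 13|=223, |div by 17|=171.
|div by 11&13|=20, |div by 11&17|=15, |div by 13&17|=13, |div by all|=1.
By inclusion-exclusion, divisible by at least one: 264+223+171-20-15-13+1 = 611.
Not divisible by any: 2911 - 611.

Final answer: 2300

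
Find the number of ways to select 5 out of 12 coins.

C(12,5) = 12!/(5! x (12-5)!).

Final answer: C(12,5) = 792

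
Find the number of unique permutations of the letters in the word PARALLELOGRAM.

Letters (A:3, E:1, G:1, L:3, M:1, O:1, P:1, R:2). Total letters: 13.
Permutations = 13!/(3! x 3! x 2!).

Final answer: 86486400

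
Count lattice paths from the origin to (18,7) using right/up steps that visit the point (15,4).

Paths (0,0)->(15,4): C(19,4) = 3876.
Paths (15,4)->(18,7): C(6,3) = 20.
By multiplication principle: 3876 x 20.

Final answer: 77520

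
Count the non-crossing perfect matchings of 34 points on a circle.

The structures are counted by the Catalan number C_n. Here n = 34/2 = 17.
C_n = (2n)!/(n!(n+1)!), so C_{17} = 34!/(17! x 18!) = C(34,17)/18 = 2333606220/18.

Final answer: C_{17} = 129644790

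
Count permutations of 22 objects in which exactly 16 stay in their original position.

Choose which 16 elements are fixed: C(22,16) = 74613.
Derange the remaining 6 using D(j) = (j-1)(D(j-1) + D(j-2)), D(0)=1, D(1)=0: D(2)=1, D(3)=2, D(4)=9, D(5)=44, D(6)=265.
Total: 74613 x 265.

Final answer: C(22,16) D(6) = 19772445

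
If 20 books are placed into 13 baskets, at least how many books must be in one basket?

By the pigeonhole principle: ceiling(20/13).

Final answer: 2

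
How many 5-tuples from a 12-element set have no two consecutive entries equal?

First character: 12 choices. Each subsequent: 11 choices (must differ from the previous one).
Total: 12 x 11^4.

Final answer: 12 x 11^{4} = 175692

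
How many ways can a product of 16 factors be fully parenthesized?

This is counted by the nth Catalan number C_n. Here n = 16 - 1 = 15.
Using C_0 = 1 and C_(k+1) = C_k x 2(2k+1)/(k+2), build up term by term: C_1=1, C_2=2, C_3=5, C_4=14, C_5=42, C_6=132, C_7=429, C_8=1430, C_9=4862, C_10=16796, C_11=58786, C_12=208012, C_13=742900, C_14=2674440, C_15=9694845.

Final answer: C_{15} = 9694845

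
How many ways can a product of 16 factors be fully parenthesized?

The structures are counted by the Catalan number C_n. Here n = 16 - 1 = 15.
Using C_0 = 1 and C_(k+1) = C_k x 2(2k+1)/(k+2), build up term by term: C_1=1, C_2=2, C_3=5, C_4=14, C_5=42, C_6=132, C_7=429, C_8=1430, C_9=4862, C_10=16796, C_11=58786, C_12=208012, C_13=742900, C_14=2674440, C_15=9694845.

Final answer: C_{15} = 9694845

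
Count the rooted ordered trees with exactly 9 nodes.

This is a standard Catalan-number count: the answer is C_n. Here n = 9 - 1 = 8.
C_n = C(2n,n)/(n+1), so C_{8} = C(16,8)/9 = 12870/9.

Final answer: C_{8} = 1430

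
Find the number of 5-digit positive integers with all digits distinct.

First digit: 9 (not 0). Second: 9 (not first). Third: 8, etc.
Total: 9 x 9 x 8 x 7 x 6.

Final answer: 27216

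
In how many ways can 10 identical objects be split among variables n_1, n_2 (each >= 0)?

Stars and bars with 10 stars and 1 bars:
C(10+2-1, 2-1) = C(11,1).

Final answer: C(11,1) = 11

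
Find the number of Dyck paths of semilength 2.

Total monotonic paths to (2,2): C(4,2) = 6.
A path is bad iff it touches y = x + 1; reflecting its initial segment maps bad paths bijectively onto all paths to (1,3), of which there are C(4,3) = 4.
Valid Dyck paths: 6 - 4.
(Equivalently, C_{2} = C(4,2)/3 = 6/3.)

Final answer: C_{2} = 2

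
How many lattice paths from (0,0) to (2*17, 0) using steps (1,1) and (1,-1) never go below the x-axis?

Total monotonic paths to (17,17): C(34,17) = 2333606220.
By the reflection principle, paths that go above the diagonal number C(34,18) = 2203961430.
Valid Dyck paths: 2333606220 - 2203961430.
(This is the Catalan number C_{17}.)

Final answer: C_{17} = 129644790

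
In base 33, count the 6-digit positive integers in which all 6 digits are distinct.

The leading digit has 32 choices (anything but zero); the next has 32 (anything but the first), then 31, and so on, one fewer each time.
Total: 32 x 32 x 31 x 30 x 29 x 28.

Final answer: 773283840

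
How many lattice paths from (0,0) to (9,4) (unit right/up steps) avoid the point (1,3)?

Total paths to (9,4): C(13,4) = 715.
Paths through (1,3): C(4,3) x C(9,1) = 36.
Avoiding (1,3): 715 - 36.

Final answer: 679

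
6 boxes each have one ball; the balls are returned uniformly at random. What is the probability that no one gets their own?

D(n) = (n-1)(D(n-1) + D(n-2)), D(0)=1, D(1)=0.
Building up: D(2)=1, D(3)=2, D(4)=9, D(5)=44, D(6)=265.
Total arrangements: 6! = 720.
Probability = D(6)/6! = 53/144.

Final answer: D(6)/6! = 265/720 = 0.368056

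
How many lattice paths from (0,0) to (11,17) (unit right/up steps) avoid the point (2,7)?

Total paths to (11,17): C(28,17) = 21474180.
Paths through (2,7): C(9,7) x C(19,10) = 3325608.
Avoiding (2,7): 21474180 - 3325608.

Final answer: 18148572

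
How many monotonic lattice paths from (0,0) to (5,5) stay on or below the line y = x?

Total monotonic paths to (5,5): C(10,5) = 252.
By the reflection principle, paths that go above the diagonal number C(10,6) = 210.
Valid Dyck paths: 252 - 210.
(Check: C(10,5) - C(10,6) = C(10,5)/6, the Catalan number C_{5}.)

Final answer: C_{5} = 42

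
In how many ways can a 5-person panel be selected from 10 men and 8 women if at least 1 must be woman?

Sum over valid woman counts:
C(8,1)C(10,4) = 1680
C(8,2)C(10,3) = 3360
C(8,3)C(10,2) = 2520
C(8,4)C(10,1) = 700
C(8,5)C(10,0) = 56
Total: 1680 + 3360 + 2520 + 700 + 56.

Final answer: 8316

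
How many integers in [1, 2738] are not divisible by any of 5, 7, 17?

|div by 5|=547, |div by 7|=391, |div by 17|=161.
|div by 5&7|=78, |div by 5&17|=32, |div by 7&17|=23, |div by all|=4.
By inclusion-exclusion, divisible by at least one: 547+391+161-78-32-23+4 = 970.
Not divisible by any: 2738 - 970.

Final answer: 1768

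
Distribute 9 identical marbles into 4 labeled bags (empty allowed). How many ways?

Stars and bars: C(n+k-1, k-1) = C(12,3).

Final answer: C(12,3) = 220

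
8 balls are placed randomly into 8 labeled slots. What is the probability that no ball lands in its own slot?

Use the recurrence D(n) = (n-1)(D(n-1) + D(n-2)) with D(0)=1, D(1)=0.
Building up: D(2)=1, D(3)=2, D(4)=9, D(5)=44, D(6)=265, D(7)=1854, D(8)=14833.
Total arrangements: 8! = 40320.
Probability = D(8)/8! = 2119/5760.

Final answer: D(8)/8! = 14833/40320 = 0.367882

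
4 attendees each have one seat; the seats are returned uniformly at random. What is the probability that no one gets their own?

Use the recurrence D(n) = (n-1)(D(n-1) + D(n-2)) with D(0)=1, D(1)=0.
Building up: D(2)=1, D(3)=2, D(4)=9.
Total arrangements: 4! = 24.
Probability = D(4)/4! = 3/8.

Final answer: D(4)/4! = 9/24 = 0.375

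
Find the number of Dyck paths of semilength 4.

Total monotonic paths to (4,4): C(8,4) = 70.
By the reflection principle, paths that go above the diagonal number C(8,5) = 56.
Valid Dyck paths: 70 - 56.
(Equivalently, C_{4} = C(8,4)/5 = 70/5.)

Final answer: C_{4} = 14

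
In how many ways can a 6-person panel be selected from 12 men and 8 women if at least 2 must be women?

Sum over valid woman counts:
C(8,2)C(12,4) = 13860
C(8,3)C(12,3) = 12320
C(8,4)C(12,2) = 4620
C(8,5)C(12,1) = 672
C(8,6)C(12,0) = 28
Total: 13860 + 12320 + 4620 + 672 + 28.

Final answer: 31500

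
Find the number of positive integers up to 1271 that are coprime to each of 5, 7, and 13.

|div by 5|=254, |div by 7|=181, |div by 13|=97.
|div by 5&7|=36, |div by 5&13|=19, |div by 7&13|=13, |div by all|=2.
By inclusion-exclusion, divisible by at least one: 254+181+97-36-19-13+2 = 466.
Not divisible by any: 1271 - 466.

Final answer: 805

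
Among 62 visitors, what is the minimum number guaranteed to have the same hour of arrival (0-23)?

There are 24 possible values for hour of arrival (0-23). With 62 visitors and 24 categories, by pigeonhole: ceiling(62/24).

Final answer: 3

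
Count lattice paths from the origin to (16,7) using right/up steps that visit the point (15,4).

Paths (0,0)->(15,4): C(19,4) = 3876.
Paths (15,4)->(16,7): C(4,3) = 4.
By multiplication principle: 3876 x 4.

Final answer: 15504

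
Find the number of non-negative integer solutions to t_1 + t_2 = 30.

Stars and bars with 30 stars and 1 bars:
C(30+2-1, 2-1) = C(31,1).

Final answer: C(31,1) = 31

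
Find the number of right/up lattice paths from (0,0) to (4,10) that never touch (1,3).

Total paths to (4,10): C(14,10) = 1001.
Paths through (1,3): C(4,3) x C(10,7) = 480.
Avoiding (1,3): 1001 - 480.

Final answer: 521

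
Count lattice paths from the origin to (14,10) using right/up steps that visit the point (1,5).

Paths (0,0)->(1,5): C(6,5) = 6.
Paths (1,5)->(14,10): C(18,5) = 8568.
By multiplication principle: 6 x 8568.

Final answer: 51408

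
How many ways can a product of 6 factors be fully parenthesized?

The structures are counted by the Catalan number C_n. Here n = 6 - 1 = 5.
C_n = C(2n,n) - C(2n,n+1), so C_{5} = C(10,5) - C(10,6) = 252 - 210.

Final answer: C_{5} = 42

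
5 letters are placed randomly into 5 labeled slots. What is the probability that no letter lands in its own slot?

D(n) = (n-1)(D(n-1) + D(n-2)), D(0)=1, D(1)=0.
Building up: D(2)=1, D(3)=2, D(4)=9, D(5)=44.
Total arrangements: 5! = 120.
Probability = D(5)/5! = 11/30.

Final answer: D(5)/5! = 44/120 = 0.366667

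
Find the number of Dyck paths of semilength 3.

Total monotonic paths to (3,3): C(6,3) = 20.
Reflecting each bad path at its first crossing gives a bijection with paths to (2,4): C(6,4) = 15.
Valid Dyck paths: 20 - 15.
(Equivalently, C_{3} = C(6,3)/4 = 20/4.)

Final answer: C_{3} = 5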